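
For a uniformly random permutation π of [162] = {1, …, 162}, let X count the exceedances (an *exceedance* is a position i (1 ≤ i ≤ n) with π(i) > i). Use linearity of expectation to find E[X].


Write X = Σ_{i=1}^{162} X_i, where X_i = 1_{π(i) > i}.
For each fixed i, π(i) is uniform over {1, …, 162} (marginal of a uniform permutation), so P[π(i) > i] = (n − i)/n. Summing: Σ_{i=1}^{162} (n − i)/n = (0 + 1 + … + 161)/162 = 162(162 − 1)/(2·162) = (162 − 1)/2.
Hence E[X] = Σ_{i=1}^{162} (162 − i)/162 = 161/2 ≈ 80.5000.

E[X] = 161/2 = 80.5000.


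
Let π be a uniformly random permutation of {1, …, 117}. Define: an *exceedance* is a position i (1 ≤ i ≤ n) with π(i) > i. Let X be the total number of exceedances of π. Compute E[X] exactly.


Write X = Σ_{i=1}^{117} X_i, where X_i = 1_{π(i) > i}.
For each fixed i, π(i) is uniform over {1, …, 117} (marginal of a uniform permutation), so P[π(i) > i] = (n − i)/n. Summing: Σ_{i=1}^{117} (n − i)/n = (0 + 1 + … + 116)/117 = 117(117 − 1)/(2·117) = (117 − 1)/2.
Hence E[X] = Σ_{i=1}^{117} (117 − i)/117 = 58 ≈ 58.000000.

E[X] = 58 = 58.000000.


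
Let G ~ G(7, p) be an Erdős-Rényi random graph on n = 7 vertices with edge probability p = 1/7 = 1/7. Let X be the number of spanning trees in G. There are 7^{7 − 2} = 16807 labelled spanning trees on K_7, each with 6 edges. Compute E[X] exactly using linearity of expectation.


K_7 has 7^{7 − 2} = 16807 labelled spanning trees.
For each such spanning tree H, let X_H = 1 if all 6 edges of H are present in G. Then P[X_H = 1] = p^{6} = (1/7)^{6} = 1/117649.
Summing the indicators: E[X] = Σ_H E[X_H] = 16807 · p^{6} = 16807 · 1/117649 = 1/7.
Numerically: E[X] ≈ 0.142857.

E[X] = 16807 · (1/7)^{6} = 1/7 ≈ 0.142857.


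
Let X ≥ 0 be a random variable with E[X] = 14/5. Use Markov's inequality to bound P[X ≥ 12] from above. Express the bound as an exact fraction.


μ = E[X] = 14/5, a = 12.
Markov: P[X ≥ 12] ≤ μ/a = (14/5)/12 = 7/30.
Numerically: ≈ 0.233333.
(Since a = 12 > μ = 2.800000, the bound 7/30 is < 1 and informative.)

P[X ≥ 12] ≤ 7/30 ≈ 0.233333.


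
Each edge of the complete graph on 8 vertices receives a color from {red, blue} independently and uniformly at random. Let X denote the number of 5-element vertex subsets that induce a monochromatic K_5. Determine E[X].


Let X = Σ_S X_S over the C(8, 5) = 56 subsets S of size 5, where X_S = 1 if the K_5 on S is monochromatic.
For a fixed S, the K_5 on S has C(5, 2) = 10 edges. P[all 10 edges red] = (1/2)^10, and likewise for blue, so P[monochromatic] = 2·(1/2)^10 = 2^{1 − 10} = 1/512.
By linearity: E[X] = C(8, 5) · 2^{1 − 10} = 56 · 1/512 = 7/64.
Numerically: E[X] ≈ 0.109375.

E[X] = C(8,5)·2^(1−C(5,2)) = 7/64 ≈ 0.109375.


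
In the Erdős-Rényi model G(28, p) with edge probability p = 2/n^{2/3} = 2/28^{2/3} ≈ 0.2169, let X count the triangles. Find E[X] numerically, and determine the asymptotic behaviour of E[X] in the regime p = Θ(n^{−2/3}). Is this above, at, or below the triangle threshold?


Number of potential triangles: C(28, 3) = 3276.
Each occurs with probability p³ ≈ (0.2169)³ ≈ 1.0204082e-02.
By linearity: E[X] = C(28, 3)·p³ ≈ 3276 · 1.0204082e-02 ≈ 33.42857.
Since α = 2/3 < 1, p = c/n^{2/3} ≫ 1/n is above the triangle threshold p ~ 1/n. Asymptotically E[X] ~ (c³/6)·n^{3(1−α)} = (2³/6)·n^{1} → ∞; triangles are abundant w.h.p.

E[X] ≈ 33.42857; in regime p = Θ(1/n^{2/3}) E[X] diverges (above the triangle threshold p ~ 1/n).


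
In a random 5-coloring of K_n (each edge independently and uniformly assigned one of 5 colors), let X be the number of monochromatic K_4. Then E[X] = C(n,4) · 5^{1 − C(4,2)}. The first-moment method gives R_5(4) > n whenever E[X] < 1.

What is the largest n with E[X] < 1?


We need C(n, 4) · 5^{1 − 6} < 1, i.e. C(n, 4) < 5^{6 − 1} = 3125.
Check values of n near the boundary:
  n = 17: C(17, 4) = 2380; 2380 < 3125? YES
  n = 18: C(18, 4) = 3060; 3060 < 3125? YES
  n = 19: C(19, 4) = 3876; 3876 < 3125? NO
The largest n with C(n, 4) < 3125 is n = 18 (where E[X] = 612/625 ≈ 0.9792000). Hence R_5(4) > 18, i.e. R_5(4) ≥ 19.

Largest n = 18; hence R_5(4) > 18.


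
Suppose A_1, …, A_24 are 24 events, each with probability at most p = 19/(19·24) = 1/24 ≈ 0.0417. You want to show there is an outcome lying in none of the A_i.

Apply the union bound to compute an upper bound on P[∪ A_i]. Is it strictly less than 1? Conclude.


Union bound: P[∪_{i=1}^{24} A_i] ≤ Σ_i P[A_i] ≤ 24·p = 24·(1/24) = 1.
Numerically: 1 ≈ 1.0000.
Is 1 < 1? NO.
Since the bound 1 is ≥ 1, the union bound is uninformative here; it does NOT by itself certify existence.

24·p = 1 ≈ 1.0000; existence NOT certified by the union bound.


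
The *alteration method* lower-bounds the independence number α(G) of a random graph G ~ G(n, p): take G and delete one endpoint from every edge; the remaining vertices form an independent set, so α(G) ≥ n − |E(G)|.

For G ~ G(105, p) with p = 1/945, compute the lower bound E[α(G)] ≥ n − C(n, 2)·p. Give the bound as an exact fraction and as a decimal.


E[|E(G)|] = C(105, 2)·p = 5460 · (1/945) = 52/9.
E[α(G)] ≥ n − E[|E(G)|] = 105 − 52/9 = 893/9.
Numerically: ≈ 99.222.
(This is only a lower bound; the true E[α(G)] may be larger.)

E[α(G)] ≥ 893/9 ≈ 99.222.


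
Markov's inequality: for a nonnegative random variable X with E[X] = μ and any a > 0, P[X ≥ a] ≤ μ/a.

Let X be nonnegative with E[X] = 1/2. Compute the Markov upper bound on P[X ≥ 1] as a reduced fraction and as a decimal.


μ = E[X] = 1/2, a = 1.
Markov: P[X ≥ 1] ≤ μ/a = (1/2)/1 = 1/2.
Numerically: ≈ 0.500000.
(Since a = 1 > μ = 0.500000, the bound 1/2 is < 1 and informative.)

P[X ≥ 1] ≤ 1/2 ≈ 0.500000.


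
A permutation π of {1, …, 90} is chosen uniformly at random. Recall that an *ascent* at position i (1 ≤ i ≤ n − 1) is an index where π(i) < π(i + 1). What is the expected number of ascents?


Write X = Σ X_I over i = 1, …, 89, with X_I the indicator of one ascent.
There are 89 indicators.
For each fixed i, the pair (π(i), π(i+1)) is a uniformly random ordered pair of distinct values from {1, …, 90}; by symmetry P[π(i) < π(i+1)] = 1/2.
By linearity: E[X] = 89 · (1/2) = (90 − 1) · (1/2) = 89/2 ≈ 44.500000.

E[X] = 89/2 = 44.500000.


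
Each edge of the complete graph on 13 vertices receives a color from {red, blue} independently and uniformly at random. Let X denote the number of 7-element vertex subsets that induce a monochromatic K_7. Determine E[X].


Let X = Σ_S X_S over the C(13, 7) = 1716 subsets S of size 7, where X_S = 1 if the K_7 on S is monochromatic.
For a fixed S, the K_7 on S has C(7, 2) = 21 edges. P[all 21 edges red] = (1/2)^21, and likewise for blue, so P[monochromatic] = 2·(1/2)^21 = 2^{1 − 21} = 1/1048576.
By linearity of expectation: E[X] = C(13, 7) · 2^{1 − 21} = 1716 · 1/1048576 = 429/262144.
Numerically: E[X] ≈ 0.00164.

E[X] = C(13,7)·2^(1−C(7,2)) = 429/262144 ≈ 0.00164.


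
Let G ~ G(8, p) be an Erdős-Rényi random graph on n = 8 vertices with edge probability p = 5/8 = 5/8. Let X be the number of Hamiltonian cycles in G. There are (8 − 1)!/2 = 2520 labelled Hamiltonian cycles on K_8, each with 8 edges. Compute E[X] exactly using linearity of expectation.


K_8 has (8 − 1)!/2 = 2520 labelled Hamiltonian cycles.
For each such Hamiltonian cycle H, let X_H = 1 if all 8 edges of H are present in G. Then P[X_H = 1] = p^{8} = (5/8)^{8} = 390625/16777216.
Summing the indicators: E[X] = Σ_H E[X_H] = 2520 · p^{8} = 2520 · 390625/16777216 = 123046875/2097152.
Numerically: E[X] ≈ 58.67.

E[X] = 2520 · (5/8)^{8} = 123046875/2097152 ≈ 58.67.


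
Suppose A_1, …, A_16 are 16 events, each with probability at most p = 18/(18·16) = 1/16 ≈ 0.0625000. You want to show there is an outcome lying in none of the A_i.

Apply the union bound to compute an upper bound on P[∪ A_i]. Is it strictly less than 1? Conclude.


Union bound: P[∪_{i=1}^{16} A_i] ≤ Σ_i P[A_i] ≤ 16·p = 16·(1/16) = 1.
Numerically: 1 ≈ 1.0000000.
Is 1 < 1? NO.
Since the bound 1 is ≥ 1, the union bound is uninformative here; it does NOT by itself certify existence.

16·p = 1 ≈ 1.0000000; existence NOT certified by the union bound.


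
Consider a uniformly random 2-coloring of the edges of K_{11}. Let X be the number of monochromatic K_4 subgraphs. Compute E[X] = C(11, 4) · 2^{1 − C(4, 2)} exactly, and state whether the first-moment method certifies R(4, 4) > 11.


E[X] = C(11, 4) · 2^{1 − 6} = 330 · 2^{−5} = 330/32.
As a reduced fraction: E[X] = 165/16 ≈ 10.31250.
Is E[X] < 1? NO.
Since E[X] ≥ 1, the first-moment bound is inconclusive at n = 11; it does NOT by itself certify R(4, 4) > 11.

E[X] = 165/16 ≈ 10.31250; E[X] ≥ 1; first-moment method inconclusive here.


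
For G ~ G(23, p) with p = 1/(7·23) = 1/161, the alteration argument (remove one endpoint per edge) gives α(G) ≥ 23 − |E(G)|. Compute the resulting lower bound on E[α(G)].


E[|E(G)|] = C(23, 2)·p = 253 · (1/161) = 11/7.
E[α(G)] ≥ n − E[|E(G)|] = 23 − 11/7 = 150/7.
Numerically: ≈ 21.4286.
(This is only a lower bound; the true E[α(G)] may be larger.)

E[α(G)] ≥ 150/7 ≈ 21.4286.


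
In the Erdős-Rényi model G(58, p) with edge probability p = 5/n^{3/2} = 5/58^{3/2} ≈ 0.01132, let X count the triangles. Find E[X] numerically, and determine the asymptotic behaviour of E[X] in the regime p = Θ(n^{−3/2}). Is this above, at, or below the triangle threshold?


Number of potential triangles: C(58, 3) = 30856.
Each occurs with probability p³ ≈ (0.01132)³ ≈ 1.450387e-06.
By linearity: E[X] = C(58, 3)·p³ ≈ 30856 · 1.450387e-06 ≈ 0.0448.
Since α = 3/2 > 1, p = c/n^{3/2} = o(1/n) is below the triangle threshold p ~ 1/n. Asymptotically E[X] ~ (c³/6)·n^{3(1−α)} = (5³/6)·n^{-1.5} → 0, so by Markov's inequality G has no triangles w.h.p.

E[X] ≈ 0.0448; in regime p = Θ(1/n^{3/2}) E[X] tends to 0 (below the triangle threshold p ~ 1/n).


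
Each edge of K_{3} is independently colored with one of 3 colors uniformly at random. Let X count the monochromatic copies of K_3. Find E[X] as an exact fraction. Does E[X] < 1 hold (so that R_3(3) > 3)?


E[X] = C(3, 3) · 3^{1 − 3} = 1 · 3^{−2} = 1/9.
As a reduced fraction: E[X] = 1/9 ≈ 0.111.
Is E[X] < 1? YES.
Since E[X] < 1, there exists a 3-coloring of K_{3} with no monochromatic K_3; hence R_3(3) > 3.

E[X] = 1/9 ≈ 0.111; E[X] < 1, so R_3(3) > 3.


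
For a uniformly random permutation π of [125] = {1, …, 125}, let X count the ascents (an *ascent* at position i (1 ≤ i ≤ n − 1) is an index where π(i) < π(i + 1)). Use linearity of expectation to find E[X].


Write X = Σ X_I over i = 1, …, 124, with X_I the indicator of one ascent.
There are 124 indicators.
For each fixed i, the pair (π(i), π(i+1)) is a uniformly random ordered pair of distinct values from {1, …, 125}; by symmetry P[π(i) < π(i+1)] = 1/2.
By linearity: E[X] = 124 · (1/2) = (125 − 1) · (1/2) = 62 ≈ 62.000000.

E[X] = 62 = 62.000000.


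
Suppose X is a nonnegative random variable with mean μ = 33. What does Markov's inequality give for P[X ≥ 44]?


μ = E[X] = 33, a = 44.
Markov: P[X ≥ 44] ≤ μ/a = (33)/44 = 3/4.
Numerically: ≈ 0.75000.
(Since a = 44 > μ = 33.00000, the bound 3/4 is < 1 and informative.)

P[X ≥ 44] ≤ 3/4 ≈ 0.75000.


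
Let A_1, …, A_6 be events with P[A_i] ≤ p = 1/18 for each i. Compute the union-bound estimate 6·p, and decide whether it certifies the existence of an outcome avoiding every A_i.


Union bound: P[∪_{i=1}^{6} A_i] ≤ Σ_i P[A_i] ≤ 6·p = 6·(1/18) = 1/3.
Numerically: 1/3 ≈ 0.333333.
Is 1/3 < 1? YES.
Since P[∪ A_i] ≤ 1/3 < 1, the complement has P[∩ A_i^c] ≥ 1 − 1/3 = 2/3 > 0, so some outcome avoids every A_i.

6·p = 1/3 ≈ 0.333333; existence CERTIFIED by the union bound.


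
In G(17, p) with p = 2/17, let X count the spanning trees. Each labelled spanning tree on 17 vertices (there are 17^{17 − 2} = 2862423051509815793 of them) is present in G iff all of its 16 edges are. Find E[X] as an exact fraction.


K_17 has 17^{17 − 2} = 2862423051509815793 labelled spanning trees.
For each such spanning tree H, let X_H = 1 if all 16 edges of H are present in G. Then P[X_H = 1] = p^{16} = (2/17)^{16} = 65536/48661191875666868481.
Summing the indicators: E[X] = Σ_H E[X_H] = 2862423051509815793 · p^{16} = 2862423051509815793 · 65536/48661191875666868481 = 65536/17.
Numerically: E[X] ≈ 3855.1.

E[X] = 2862423051509815793 · (2/17)^{16} = 65536/17 ≈ 3855.1.


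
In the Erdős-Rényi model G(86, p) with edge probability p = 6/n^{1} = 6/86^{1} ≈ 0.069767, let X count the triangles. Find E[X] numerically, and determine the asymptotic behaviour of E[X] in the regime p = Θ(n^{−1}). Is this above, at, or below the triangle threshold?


Number of potential triangles: C(86, 3) = 102340.
Each occurs with probability p³ ≈ (0.069767)³ ≈ 3.3959274e-04.
By linearity: E[X] = C(86, 3)·p³ ≈ 102340 · 3.3959274e-04 ≈ 34.75392.
Here α = 1, so p = 6/n is exactly at the triangle threshold p ~ 1/n. Asymptotically E[X] → c³/6 = 6³/6 = 36 ≈ 36.00000, a bounded constant. In this regime the triangle count is asymptotically Poisson(c³/6).

E[X] ≈ 34.75392; in regime p = Θ(1/n^{1}) E[X] stays bounded (at the triangle threshold p ~ 1/n).


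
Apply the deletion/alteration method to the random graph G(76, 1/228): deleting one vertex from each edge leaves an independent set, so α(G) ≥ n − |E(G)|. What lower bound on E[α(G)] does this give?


E[|E(G)|] = C(76, 2)·p = 2850 · (1/228) = 25/2.
E[α(G)] ≥ n − E[|E(G)|] = 76 − 25/2 = 127/2.
Numerically: ≈ 63.500000.
(This is only a lower bound; the true E[α(G)] may be larger.)

E[α(G)] ≥ 127/2 ≈ 63.500000.


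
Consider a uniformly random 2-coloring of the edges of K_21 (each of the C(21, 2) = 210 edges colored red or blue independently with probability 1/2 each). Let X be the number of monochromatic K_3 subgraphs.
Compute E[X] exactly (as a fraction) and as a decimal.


Let X = Σ_S X_S over the C(21, 3) = 1330 subsets S of size 3, where X_S = 1 if the K_3 on S is monochromatic.
For a fixed S, the K_3 on S has C(3, 2) = 3 edges. P[all 3 edges red] = (1/2)^3, and likewise for blue, so P[monochromatic] = 2·(1/2)^3 = 2^{1 − 3} = 1/4.
By linearity of expectation: E[X] = C(21, 3) · 2^{1 − 3} = 1330 · 1/4 = 665/2.
Numerically: E[X] ≈ 332.5000.

E[X] = C(21,3)·2^(1−C(3,2)) = 665/2 ≈ 332.5000.


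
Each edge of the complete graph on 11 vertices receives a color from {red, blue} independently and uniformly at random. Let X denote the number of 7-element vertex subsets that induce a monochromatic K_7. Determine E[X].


Let X = Σ_S X_S over the C(11, 7) = 330 subsets S of size 7, where X_S = 1 if the K_7 on S is monochromatic.
For a fixed S, the K_7 on S has C(7, 2) = 21 edges. P[all 21 edges red] = (1/2)^21, and likewise for blue, so P[monochromatic] = 2·(1/2)^21 = 2^{1 − 21} = 1/1048576.
By linearity of expectation: E[X] = C(11, 7) · 2^{1 − 21} = 330 · 1/1048576 = 165/524288.
Numerically: E[X] ≈ 0.00031.

E[X] = C(11,7)·2^(1−C(7,2)) = 165/524288 ≈ 0.00031.


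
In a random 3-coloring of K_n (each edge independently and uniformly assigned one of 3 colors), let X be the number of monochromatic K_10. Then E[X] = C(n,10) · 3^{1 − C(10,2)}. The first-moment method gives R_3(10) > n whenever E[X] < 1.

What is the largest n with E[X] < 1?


We need C(n, 10) · 3^{1 − 45} < 1, i.e. C(n, 10) < 3^{45 − 1} = 984770902183611232881.
Check values of n near the boundary:
  n = 571: C(571, 10) = 937951290893172842001; 937951290893172842001 < 984770902183611232881? YES
  n = 572: C(572, 10) = 954640815642161682606; 954640815642161682606 < 984770902183611232881? YES
  n = 573: C(573, 10) = 971597135635805762226; 971597135635805762226 < 984770902183611232881? YES
  n = 574: C(574, 10) = 988824035203816502691; 988824035203816502691 < 984770902183611232881? NO
The largest n with C(n, 10) < 984770902183611232881 is n = 573 (where E[X] = 35985079097622435638/36472996377170786403 ≈ 0.986623). Hence R_3(10) > 573, i.e. R_3(10) ≥ 574.

Largest n = 573; hence R_3(10) > 573.


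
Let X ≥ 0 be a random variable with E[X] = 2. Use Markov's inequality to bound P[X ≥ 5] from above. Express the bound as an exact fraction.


μ = E[X] = 2, a = 5.
Markov: P[X ≥ 5] ≤ μ/a = (2)/5 = 2/5.
Numerically: ≈ 0.40000.
(Since a = 5 > μ = 2.00000, the bound 2/5 is < 1 and informative.)

P[X ≥ 5] ≤ 2/5 ≈ 0.40000.


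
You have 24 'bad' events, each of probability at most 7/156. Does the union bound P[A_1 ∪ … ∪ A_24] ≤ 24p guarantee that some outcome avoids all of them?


Union bound: P[∪_{i=1}^{24} A_i] ≤ Σ_i P[A_i] ≤ 24·p = 24·(7/156) = 14/13.
Numerically: 14/13 ≈ 1.076923.
Is 14/13 < 1? NO.
Since the bound 14/13 is ≥ 1, the union bound is uninformative here; it does NOT by itself certify existence.

24·p = 14/13 ≈ 1.076923; existence NOT certified by the union bound.


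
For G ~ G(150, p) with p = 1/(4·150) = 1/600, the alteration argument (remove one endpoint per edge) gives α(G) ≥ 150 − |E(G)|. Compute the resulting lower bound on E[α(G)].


E[|E(G)|] = C(150, 2)·p = 11175 · (1/600) = 149/8.
E[α(G)] ≥ n − E[|E(G)|] = 150 − 149/8 = 1051/8.
Numerically: ≈ 131.375000.
(This is only a lower bound; the true E[α(G)] may be larger.)

E[α(G)] ≥ 1051/8 ≈ 131.375000.


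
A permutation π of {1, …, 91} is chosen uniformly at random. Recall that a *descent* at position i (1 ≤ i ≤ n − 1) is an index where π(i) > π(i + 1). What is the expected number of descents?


Write X = Σ X_I over i = 1, …, 90, with X_I the indicator of one descent.
There are 90 indicators.
For each fixed i, the pair (π(i), π(i+1)) is a uniformly random ordered pair of distinct values from {1, …, 91}; by symmetry P[π(i) > π(i+1)] = 1/2.
By linearity: E[X] = 90 · (1/2) = (91 − 1) · (1/2) = 45 ≈ 45.00000.

E[X] = 45 = 45.00000.


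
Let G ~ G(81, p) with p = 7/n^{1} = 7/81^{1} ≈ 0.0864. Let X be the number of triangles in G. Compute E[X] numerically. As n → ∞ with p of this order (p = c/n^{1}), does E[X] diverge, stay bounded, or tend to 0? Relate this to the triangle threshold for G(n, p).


Number of potential triangles: C(81, 3) = 85320.
Each occurs with probability p³ ≈ (0.0864)³ ≈ 6.45415e-04.
By linearity: E[X] = C(81, 3)·p³ ≈ 85320 · 6.45415e-04 ≈ 55.067.
Here α = 1, so p = 7/n is exactly at the triangle threshold p ~ 1/n. Asymptotically E[X] → c³/6 = 7³/6 = 343/6 ≈ 57.167, a bounded constant. In this regime the triangle count is asymptotically Poisson(c³/6).

E[X] ≈ 55.067; in regime p = Θ(1/n^{1}) E[X] stays bounded (at the triangle threshold p ~ 1/n).


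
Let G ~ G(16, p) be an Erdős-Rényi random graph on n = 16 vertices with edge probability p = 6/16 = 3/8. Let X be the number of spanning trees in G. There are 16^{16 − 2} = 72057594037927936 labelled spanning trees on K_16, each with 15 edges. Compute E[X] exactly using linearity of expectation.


K_16 has 16^{16 − 2} = 72057594037927936 labelled spanning trees.
For each such spanning tree H, let X_H = 1 if all 15 edges of H are present in G. Then P[X_H = 1] = p^{15} = (3/8)^{15} = 14348907/35184372088832.
By linearity of expectation: E[X] = Σ_H E[X_H] = 72057594037927936 · p^{15} = 72057594037927936 · 14348907/35184372088832 = 29386561536.
Numerically: E[X] ≈ 2.94e+10.

E[X] = 72057594037927936 · (3/8)^{15} = 29386561536 ≈ 2.94e+10.


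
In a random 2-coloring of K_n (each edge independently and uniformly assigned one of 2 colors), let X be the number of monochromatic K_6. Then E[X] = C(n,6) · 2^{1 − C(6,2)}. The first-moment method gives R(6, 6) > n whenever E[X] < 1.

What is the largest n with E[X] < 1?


We need C(n, 6) · 2^{1 − 15} < 1, i.e. C(n, 6) < 2^{15 − 1} = 16384.
Check values of n near the boundary:
  n = 15: C(15, 6) = 5005; 5005 < 16384? YES
  n = 16: C(16, 6) = 8008; 8008 < 16384? YES
  n = 17: C(17, 6) = 12376; 12376 < 16384? YES
  n = 18: C(18, 6) = 18564; 18564 < 16384? NO
  n = 19: C(19, 6) = 27132; 27132 < 16384? NO
  n = 20: C(20, 6) = 38760; 38760 < 16384? NO
The largest n with C(n, 6) < 16384 is n = 17 (where E[X] = 1547/2048 ≈ 0.75537). Hence R(6, 6) > 17, i.e. R(6, 6) ≥ 18.

Largest n = 17; hence R(6, 6) > 17.


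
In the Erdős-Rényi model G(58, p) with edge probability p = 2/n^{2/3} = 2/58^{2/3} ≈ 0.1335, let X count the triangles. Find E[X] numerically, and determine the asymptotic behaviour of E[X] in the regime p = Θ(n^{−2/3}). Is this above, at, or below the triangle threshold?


Number of potential triangles: C(58, 3) = 30856.
Each occurs with probability p³ ≈ (0.1335)³ ≈ 2.378121e-03.
By linearity: E[X] = C(58, 3)·p³ ≈ 30856 · 2.378121e-03 ≈ 73.3793.
Since α = 2/3 < 1, p = c/n^{2/3} ≫ 1/n is above the triangle threshold p ~ 1/n. Asymptotically E[X] ~ (c³/6)·n^{3(1−α)} = (2³/6)·n^{1} → ∞; triangles are abundant w.h.p.

E[X] ≈ 73.3793; in regime p = Θ(1/n^{2/3}) E[X] diverges (above the triangle threshold p ~ 1/n).


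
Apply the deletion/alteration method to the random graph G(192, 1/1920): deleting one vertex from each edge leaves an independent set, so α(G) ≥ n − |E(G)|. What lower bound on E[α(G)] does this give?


E[|E(G)|] = C(192, 2)·p = 18336 · (1/1920) = 191/20.
E[α(G)] ≥ n − E[|E(G)|] = 192 − 191/20 = 3649/20.
Numerically: ≈ 182.450.
(This is only a lower bound; the true E[α(G)] may be larger.)

E[α(G)] ≥ 3649/20 ≈ 182.450.


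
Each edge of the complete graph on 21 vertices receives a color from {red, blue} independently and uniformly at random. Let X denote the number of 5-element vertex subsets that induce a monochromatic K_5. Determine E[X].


Let X = Σ_S X_S over the C(21, 5) = 20349 subsets S of size 5, where X_S = 1 if the K_5 on S is monochromatic.
For a fixed S, the K_5 on S has C(5, 2) = 10 edges. P[all 10 edges red] = (1/2)^10, and likewise for blue, so P[monochromatic] = 2·(1/2)^10 = 2^{1 − 10} = 1/512.
Summing: E[X] = C(21, 5) · 2^{1 − 10} = 20349 · 1/512 = 20349/512.
Numerically: E[X] ≈ 39.74414.

E[X] = C(21,5)·2^(1−C(5,2)) = 20349/512 ≈ 39.74414.


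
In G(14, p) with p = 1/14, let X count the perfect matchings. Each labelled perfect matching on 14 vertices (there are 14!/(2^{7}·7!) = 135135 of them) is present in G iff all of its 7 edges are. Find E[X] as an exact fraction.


K_14 has 14!/(2^{7}·7!) = 135135 labelled perfect matchings.
For each such perfect matching H, let X_H = 1 if all 7 edges of H are present in G. Then P[X_H = 1] = p^{7} = (1/14)^{7} = 1/105413504.
Summing the indicators: E[X] = Σ_H E[X_H] = 135135 · p^{7} = 135135 · 1/105413504 = 19305/15059072.
Numerically: E[X] ≈ 0.001282.

E[X] = 135135 · (1/14)^{7} = 19305/15059072 ≈ 0.001282.


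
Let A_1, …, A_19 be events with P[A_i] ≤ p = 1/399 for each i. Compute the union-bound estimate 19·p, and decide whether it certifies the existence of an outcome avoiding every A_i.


Union bound: P[∪_{i=1}^{19} A_i] ≤ Σ_i P[A_i] ≤ 19·p = 19·(1/399) = 1/21.
Numerically: 1/21 ≈ 0.048.
Is 1/21 < 1? YES.
Since P[∪ A_i] ≤ 1/21 < 1, the complement has P[∩ A_i^c] ≥ 1 − 1/21 = 20/21 > 0, so some outcome avoids every A_i.

19·p = 1/21 ≈ 0.048; existence CERTIFIED by the union bound.


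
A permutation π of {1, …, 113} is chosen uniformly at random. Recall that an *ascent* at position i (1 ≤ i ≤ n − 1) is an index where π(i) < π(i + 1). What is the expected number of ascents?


Write X = Σ X_I over i = 1, …, 112, with X_I the indicator of one ascent.
There are 112 indicators.
For each fixed i, the pair (π(i), π(i+1)) is a uniformly random ordered pair of distinct values from {1, …, 113}; by symmetry P[π(i) < π(i+1)] = 1/2.
By linearity: E[X] = 112 · (1/2) = (113 − 1) · (1/2) = 56 ≈ 56.000.

E[X] = 56 = 56.000.


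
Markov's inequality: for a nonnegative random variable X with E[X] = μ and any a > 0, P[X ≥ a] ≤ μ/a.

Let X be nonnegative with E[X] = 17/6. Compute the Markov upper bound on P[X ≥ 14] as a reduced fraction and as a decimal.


μ = E[X] = 17/6, a = 14.
Markov: P[X ≥ 14] ≤ μ/a = (17/6)/14 = 17/84.
Numerically: ≈ 0.20238.
(Since a = 14 > μ = 2.83333, the bound 17/84 is < 1 and informative.)

P[X ≥ 14] ≤ 17/84 ≈ 0.20238.


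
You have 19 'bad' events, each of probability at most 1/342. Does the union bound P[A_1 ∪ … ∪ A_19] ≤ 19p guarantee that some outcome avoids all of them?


Union bound: P[∪_{i=1}^{19} A_i] ≤ Σ_i P[A_i] ≤ 19·p = 19·(1/342) = 1/18.
Numerically: 1/18 ≈ 0.0555556.
Is 1/18 < 1? YES.
Since P[∪ A_i] ≤ 1/18 < 1, the complement has P[∩ A_i^c] ≥ 1 − 1/18 = 17/18 > 0, so some outcome avoids every A_i.

19·p = 1/18 ≈ 0.0555556; existence CERTIFIED by the union bound.


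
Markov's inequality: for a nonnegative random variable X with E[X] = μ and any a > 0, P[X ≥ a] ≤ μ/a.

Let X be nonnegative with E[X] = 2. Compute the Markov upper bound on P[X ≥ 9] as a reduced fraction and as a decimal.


μ = E[X] = 2, a = 9.
Markov: P[X ≥ 9] ≤ μ/a = (2)/9 = 2/9.
Numerically: ≈ 0.22222.
(Since a = 9 > μ = 2.00000, the bound 2/9 is < 1 and informative.)

P[X ≥ 9] ≤ 2/9 ≈ 0.22222.


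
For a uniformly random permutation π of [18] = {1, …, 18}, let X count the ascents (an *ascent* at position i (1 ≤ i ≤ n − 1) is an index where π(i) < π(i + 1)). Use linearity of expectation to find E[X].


Write X = Σ X_I over i = 1, …, 17, with X_I the indicator of one ascent.
There are 17 indicators.
For each fixed i, the pair (π(i), π(i+1)) is a uniformly random ordered pair of distinct values from {1, …, 18}; by symmetry P[π(i) < π(i+1)] = 1/2.
By linearity: E[X] = 17 · (1/2) = (18 − 1) · (1/2) = 17/2 ≈ 8.5000.

E[X] = 17/2 = 8.5000.


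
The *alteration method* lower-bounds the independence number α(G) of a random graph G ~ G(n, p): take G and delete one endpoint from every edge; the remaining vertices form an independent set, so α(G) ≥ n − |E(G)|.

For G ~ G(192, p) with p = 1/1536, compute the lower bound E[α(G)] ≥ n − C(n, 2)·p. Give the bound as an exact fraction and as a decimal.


E[|E(G)|] = C(192, 2)·p = 18336 · (1/1536) = 191/16.
E[α(G)] ≥ n − E[|E(G)|] = 192 − 191/16 = 2881/16.
Numerically: ≈ 180.06250.
(This is only a lower bound; the true E[α(G)] may be larger.)

E[α(G)] ≥ 2881/16 ≈ 180.06250.


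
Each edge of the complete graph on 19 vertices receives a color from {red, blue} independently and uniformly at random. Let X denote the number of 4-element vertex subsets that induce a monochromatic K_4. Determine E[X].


Let X = Σ_S X_S over the C(19, 4) = 3876 subsets S of size 4, where X_S = 1 if the K_4 on S is monochromatic.
For a fixed S, the K_4 on S has C(4, 2) = 6 edges. P[all 6 edges red] = (1/2)^6, and likewise for blue, so P[monochromatic] = 2·(1/2)^6 = 2^{1 − 6} = 1/32.
By linearity of expectation: E[X] = C(19, 4) · 2^{1 − 6} = 3876 · 1/32 = 969/8.
Numerically: E[X] ≈ 121.125.

E[X] = C(19,4)·2^(1−C(4,2)) = 969/8 ≈ 121.125.


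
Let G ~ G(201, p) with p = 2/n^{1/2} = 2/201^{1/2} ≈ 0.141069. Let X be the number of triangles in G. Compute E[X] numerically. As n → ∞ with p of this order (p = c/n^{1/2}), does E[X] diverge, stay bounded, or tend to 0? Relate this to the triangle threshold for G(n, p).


Number of potential triangles: C(201, 3) = 1333300.
Each occurs with probability p³ ≈ (0.141069)³ ≈ 2.80734573e-03.
By linearity: E[X] = C(201, 3)·p³ ≈ 1333300 · 2.80734573e-03 ≈ 3743.034068.
Since α = 1/2 < 1, p = c/n^{1/2} ≫ 1/n is above the triangle threshold p ~ 1/n. Asymptotically E[X] ~ (c³/6)·n^{3(1−α)} = (2³/6)·n^{1.5} → ∞; triangles are abundant w.h.p.

E[X] ≈ 3743.034068; in regime p = Θ(1/n^{1/2}) E[X] diverges (above the triangle threshold p ~ 1/n).


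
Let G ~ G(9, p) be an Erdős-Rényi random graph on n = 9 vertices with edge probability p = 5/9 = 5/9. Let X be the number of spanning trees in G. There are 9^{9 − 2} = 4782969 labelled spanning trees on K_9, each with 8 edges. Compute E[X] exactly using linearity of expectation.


K_9 has 9^{9 − 2} = 4782969 labelled spanning trees.
For each such spanning tree H, let X_H = 1 if all 8 edges of H are present in G. Then P[X_H = 1] = p^{8} = (5/9)^{8} = 390625/43046721.
By linearity: E[X] = Σ_H E[X_H] = 4782969 · p^{8} = 4782969 · 390625/43046721 = 390625/9.
Numerically: E[X] ≈ 43403.

E[X] = 4782969 · (5/9)^{8} = 390625/9 ≈ 43403.


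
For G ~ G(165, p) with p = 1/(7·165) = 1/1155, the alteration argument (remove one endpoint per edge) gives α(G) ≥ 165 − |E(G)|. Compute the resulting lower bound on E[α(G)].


E[|E(G)|] = C(165, 2)·p = 13530 · (1/1155) = 82/7.
E[α(G)] ≥ n − E[|E(G)|] = 165 − 82/7 = 1073/7.
Numerically: ≈ 153.285714.
(This is only a lower bound; the true E[α(G)] may be larger.)

E[α(G)] ≥ 1073/7 ≈ 153.285714.


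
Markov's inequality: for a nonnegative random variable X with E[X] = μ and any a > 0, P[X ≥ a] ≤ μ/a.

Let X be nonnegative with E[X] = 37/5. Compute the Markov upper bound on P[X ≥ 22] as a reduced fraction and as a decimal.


μ = E[X] = 37/5, a = 22.
Markov: P[X ≥ 22] ≤ μ/a = (37/5)/22 = 37/110.
Numerically: ≈ 0.336364.
(Since a = 22 > μ = 7.400000, the bound 37/110 is < 1 and informative.)

P[X ≥ 22] ≤ 37/110 ≈ 0.336364.


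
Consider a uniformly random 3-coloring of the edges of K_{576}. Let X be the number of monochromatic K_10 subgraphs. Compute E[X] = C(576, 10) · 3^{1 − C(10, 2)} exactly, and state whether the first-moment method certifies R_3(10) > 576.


E[X] = C(576, 10) · 3^{1 − 45} = 1024104945306307344480 · 3^{−44} = 1024104945306307344480/984770902183611232881.
As a reduced fraction: E[X] = 12643270929707498080/12157665459056928801 ≈ 1.040.
Is E[X] < 1? NO.
Since E[X] ≥ 1, the first-moment bound is inconclusive at n = 576; it does NOT by itself certify R_3(10) > 576.

E[X] = 12643270929707498080/12157665459056928801 ≈ 1.040; E[X] ≥ 1; first-moment method inconclusive here.


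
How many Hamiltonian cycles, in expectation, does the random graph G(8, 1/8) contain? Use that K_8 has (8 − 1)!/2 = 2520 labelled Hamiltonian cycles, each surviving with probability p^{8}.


K_8 has (8 − 1)!/2 = 2520 labelled Hamiltonian cycles.
For each such Hamiltonian cycle H, let X_H = 1 if all 8 edges of H are present in G. Then P[X_H = 1] = p^{8} = (1/8)^{8} = 1/16777216.
Summing the indicators: E[X] = Σ_H E[X_H] = 2520 · p^{8} = 2520 · 1/16777216 = 315/2097152.
Numerically: E[X] ≈ 0.000150204.

E[X] = 2520 · (1/8)^{8} = 315/2097152 ≈ 0.000150204.


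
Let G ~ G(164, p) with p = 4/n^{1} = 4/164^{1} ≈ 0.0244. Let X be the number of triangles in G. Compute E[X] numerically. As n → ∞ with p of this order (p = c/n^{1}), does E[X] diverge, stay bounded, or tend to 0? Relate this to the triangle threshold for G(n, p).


Number of potential triangles: C(164, 3) = 721764.
Each occurs with probability p³ ≈ (0.0244)³ ≈ 1.45094e-05.
By linearity: E[X] = C(164, 3)·p³ ≈ 721764 · 1.45094e-05 ≈ 10.472.
Here α = 1, so p = 4/n is exactly at the triangle threshold p ~ 1/n. Asymptotically E[X] → c³/6 = 4³/6 = 32/3 ≈ 10.667, a bounded constant. In this regime the triangle count is asymptotically Poisson(c³/6).

E[X] ≈ 10.472; in regime p = Θ(1/n^{1}) E[X] stays bounded (at the triangle threshold p ~ 1/n).


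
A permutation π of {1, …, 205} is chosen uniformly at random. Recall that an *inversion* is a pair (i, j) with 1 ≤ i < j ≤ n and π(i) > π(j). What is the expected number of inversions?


Write X = Σ X_I over the C(205, 2) = 20910 pairs i < j, with X_I the indicator of one inversion.
There are 20910 indicators.
For each fixed pair i < j, the values π(i) and π(j) are two distinct elements of {1, …, 205} in uniformly random order; by symmetry P[π(i) > π(j)] = 1/2.
By linearity: E[X] = 20910 · (1/2) = C(205, 2) · (1/2) = 20910/2 = 10455 ≈ 10455.000.

E[X] = 10455 = 10455.000.


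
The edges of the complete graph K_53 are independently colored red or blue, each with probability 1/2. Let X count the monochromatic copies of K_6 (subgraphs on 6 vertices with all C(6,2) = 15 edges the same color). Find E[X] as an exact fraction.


Let X = Σ_S X_S over the C(53, 6) = 22957480 subsets S of size 6, where X_S = 1 if the K_6 on S is monochromatic.
For a fixed S, the K_6 on S has C(6, 2) = 15 edges. P[all 15 edges red] = (1/2)^15, and likewise for blue, so P[monochromatic] = 2·(1/2)^15 = 2^{1 − 15} = 1/16384.
Summing: E[X] = C(53, 6) · 2^{1 − 15} = 22957480 · 1/16384 = 2869685/2048.
Numerically: E[X] ≈ 1401.21338.

E[X] = C(53,6)·2^(1−C(6,2)) = 2869685/2048 ≈ 1401.21338.


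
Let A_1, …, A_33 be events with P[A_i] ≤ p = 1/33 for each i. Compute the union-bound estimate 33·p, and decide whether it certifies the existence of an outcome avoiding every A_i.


Union bound: P[∪_{i=1}^{33} A_i] ≤ Σ_i P[A_i] ≤ 33·p = 33·(1/33) = 1.
Numerically: 1 ≈ 1.00000.
Is 1 < 1? NO.
Since the bound 1 is ≥ 1, the union bound is uninformative here; it does NOT by itself certify existence.

33·p = 1 ≈ 1.00000; existence NOT certified by the union bound.


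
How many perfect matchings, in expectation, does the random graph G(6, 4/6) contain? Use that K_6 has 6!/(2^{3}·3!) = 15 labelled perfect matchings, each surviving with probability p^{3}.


K_6 has 6!/(2^{3}·3!) = 15 labelled perfect matchings.
For each such perfect matching H, let X_H = 1 if all 3 edges of H are present in G. Then P[X_H = 1] = p^{3} = (2/3)^{3} = 8/27.
Summing the indicators: E[X] = Σ_H E[X_H] = 15 · p^{3} = 15 · 8/27 = 40/9.
Numerically: E[X] ≈ 4.44.

E[X] = 15 · (2/3)^{3} = 40/9 ≈ 4.44.


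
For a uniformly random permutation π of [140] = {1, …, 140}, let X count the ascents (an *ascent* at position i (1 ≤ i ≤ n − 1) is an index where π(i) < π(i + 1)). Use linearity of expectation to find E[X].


Write X = Σ X_I over i = 1, …, 139, with X_I the indicator of one ascent.
There are 139 indicators.
For each fixed i, the pair (π(i), π(i+1)) is a uniformly random ordered pair of distinct values from {1, …, 140}; by symmetry P[π(i) < π(i+1)] = 1/2.
By linearity: E[X] = 139 · (1/2) = (140 − 1) · (1/2) = 139/2 ≈ 69.50000.

E[X] = 139/2 = 69.50000.


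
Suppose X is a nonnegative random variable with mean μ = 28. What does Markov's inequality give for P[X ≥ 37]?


μ = E[X] = 28, a = 37.
Markov: P[X ≥ 37] ≤ μ/a = (28)/37 = 28/37.
Numerically: ≈ 0.756757.
(Since a = 37 > μ = 28.000000, the bound 28/37 is < 1 and informative.)

P[X ≥ 37] ≤ 28/37 ≈ 0.756757.


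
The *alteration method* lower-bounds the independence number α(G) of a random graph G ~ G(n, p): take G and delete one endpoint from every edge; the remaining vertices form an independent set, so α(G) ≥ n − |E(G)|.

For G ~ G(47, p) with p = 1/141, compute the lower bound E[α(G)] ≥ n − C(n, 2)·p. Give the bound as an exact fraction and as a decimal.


E[|E(G)|] = C(47, 2)·p = 1081 · (1/141) = 23/3.
E[α(G)] ≥ n − E[|E(G)|] = 47 − 23/3 = 118/3.
Numerically: ≈ 39.33333.
(This is only a lower bound; the true E[α(G)] may be larger.)

E[α(G)] ≥ 118/3 ≈ 39.33333.


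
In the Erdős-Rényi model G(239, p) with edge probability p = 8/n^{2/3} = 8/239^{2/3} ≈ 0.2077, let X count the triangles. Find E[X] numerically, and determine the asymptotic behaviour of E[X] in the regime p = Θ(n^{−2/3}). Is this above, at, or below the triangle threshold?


Number of potential triangles: C(239, 3) = 2246839.
Each occurs with probability p³ ≈ (0.2077)³ ≈ 8.963429e-03.
By linearity: E[X] = C(239, 3)·p³ ≈ 2246839 · 8.963429e-03 ≈ 20139.3808.
Since α = 2/3 < 1, p = c/n^{2/3} ≫ 1/n is above the triangle threshold p ~ 1/n. Asymptotically E[X] ~ (c³/6)·n^{3(1−α)} = (8³/6)·n^{1} → ∞; triangles are abundant w.h.p.

E[X] ≈ 20139.3808; in regime p = Θ(1/n^{2/3}) E[X] diverges (above the triangle threshold p ~ 1/n).


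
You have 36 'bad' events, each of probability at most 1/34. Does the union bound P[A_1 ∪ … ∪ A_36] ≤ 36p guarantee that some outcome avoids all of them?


Union bound: P[∪_{i=1}^{36} A_i] ≤ Σ_i P[A_i] ≤ 36·p = 36·(1/34) = 18/17.
Numerically: 18/17 ≈ 1.058824.
Is 18/17 < 1? NO.
Since the bound 18/17 is ≥ 1, the union bound is uninformative here; it does NOT by itself certify existence.

36·p = 18/17 ≈ 1.058824; existence NOT certified by the union bound.


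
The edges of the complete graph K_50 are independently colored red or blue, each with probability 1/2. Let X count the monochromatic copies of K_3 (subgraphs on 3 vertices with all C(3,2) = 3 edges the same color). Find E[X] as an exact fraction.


Let X = Σ_S X_S over the C(50, 3) = 19600 subsets S of size 3, where X_S = 1 if the K_3 on S is monochromatic.
For a fixed S, the K_3 on S has C(3, 2) = 3 edges. P[all 3 edges red] = (1/2)^3, and likewise for blue, so P[monochromatic] = 2·(1/2)^3 = 2^{1 − 3} = 1/4.
By linearity of expectation: E[X] = C(50, 3) · 2^{1 − 3} = 19600 · 1/4 = 4900.
Numerically: E[X] ≈ 4900.00000.

E[X] = C(50,3)·2^(1−C(3,2)) = 4900 ≈ 4900.00000.


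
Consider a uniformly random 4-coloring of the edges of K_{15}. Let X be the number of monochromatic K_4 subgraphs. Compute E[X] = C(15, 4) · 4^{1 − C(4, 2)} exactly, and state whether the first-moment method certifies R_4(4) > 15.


E[X] = C(15, 4) · 4^{1 − 6} = 1365 · 4^{−5} = 1365/1024.
As a reduced fraction: E[X] = 1365/1024 ≈ 1.333.
Is E[X] < 1? NO.
Since E[X] ≥ 1, the first-moment bound is inconclusive at n = 15; it does NOT by itself certify R_4(4) > 15.

E[X] = 1365/1024 ≈ 1.333; E[X] ≥ 1; first-moment method inconclusive here.


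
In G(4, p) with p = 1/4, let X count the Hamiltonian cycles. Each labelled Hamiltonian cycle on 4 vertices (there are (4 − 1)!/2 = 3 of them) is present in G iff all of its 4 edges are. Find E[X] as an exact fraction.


K_4 has (4 − 1)!/2 = 3 labelled Hamiltonian cycles.
For each such Hamiltonian cycle H, let X_H = 1 if all 4 edges of H are present in G. Then P[X_H = 1] = p^{4} = (1/4)^{4} = 1/256.
By linearity: E[X] = Σ_H E[X_H] = 3 · p^{4} = 3 · 1/256 = 3/256.
Numerically: E[X] ≈ 0.01172.

E[X] = 3 · (1/4)^{4} = 3/256 ≈ 0.01172.


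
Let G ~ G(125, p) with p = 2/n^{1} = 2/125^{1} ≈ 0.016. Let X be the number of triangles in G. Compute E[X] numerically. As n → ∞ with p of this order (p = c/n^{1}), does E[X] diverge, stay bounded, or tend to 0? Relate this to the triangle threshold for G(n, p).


Number of potential triangles: C(125, 3) = 317750.
Each occurs with probability p³ ≈ (0.016)³ ≈ 4.09600000e-06.
By linearity: E[X] = C(125, 3)·p³ ≈ 317750 · 4.09600000e-06 ≈ 1.301504.
Here α = 1, so p = 2/n is exactly at the triangle threshold p ~ 1/n. Asymptotically E[X] → c³/6 = 2³/6 = 4/3 ≈ 1.333333, a bounded constant. In this regime the triangle count is asymptotically Poisson(c³/6).

E[X] ≈ 1.301504; in regime p = Θ(1/n^{1}) E[X] stays bounded (at the triangle threshold p ~ 1/n).


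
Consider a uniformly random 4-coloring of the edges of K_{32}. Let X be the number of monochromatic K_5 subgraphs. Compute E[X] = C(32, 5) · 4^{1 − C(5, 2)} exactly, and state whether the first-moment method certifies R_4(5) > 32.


E[X] = C(32, 5) · 4^{1 − 10} = 201376 · 4^{−9} = 201376/262144.
As a reduced fraction: E[X] = 6293/8192 ≈ 0.768.
Is E[X] < 1? YES.
Since E[X] < 1, there exists a 4-coloring of K_{32} with no monochromatic K_5; hence R_4(5) > 32.

E[X] = 6293/8192 ≈ 0.768; E[X] < 1, so R_4(5) > 32.


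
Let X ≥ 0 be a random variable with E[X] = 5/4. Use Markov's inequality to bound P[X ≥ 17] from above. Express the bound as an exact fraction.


μ = E[X] = 5/4, a = 17.
Markov: P[X ≥ 17] ≤ μ/a = (5/4)/17 = 5/68.
Numerically: ≈ 0.07353.
(Since a = 17 > μ = 1.25000, the bound 5/68 is < 1 and informative.)

P[X ≥ 17] ≤ 5/68 ≈ 0.07353.
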